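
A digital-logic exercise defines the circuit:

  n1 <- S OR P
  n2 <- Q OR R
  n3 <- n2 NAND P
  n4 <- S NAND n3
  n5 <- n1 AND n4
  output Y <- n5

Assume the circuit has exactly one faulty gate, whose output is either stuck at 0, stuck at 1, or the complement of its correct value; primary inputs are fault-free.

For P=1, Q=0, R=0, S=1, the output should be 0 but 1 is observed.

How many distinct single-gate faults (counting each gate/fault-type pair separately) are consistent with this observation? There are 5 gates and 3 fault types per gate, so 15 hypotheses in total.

8

Fault-free: n1=1, n2=0, n3=1, n4=0, n5=0 → 0. Observed 1.
  n1: none of the 3 fault types match ✗
  n2: stuck-at-1, inverted output ✓; others ✗
  n3: stuck-at-0, inverted output ✓; others ✗
  n4: stuck-at-1, inverted output ✓; others ✗
  n5: stuck-at-1, inverted output ✓; others ✗
Consistent faults: {n2 stuck-at-1, n2 inverted output, n3 stuck-at-0, n3 inverted output, n4 stuck-at-1, n4 inverted output, n5 stuck-at-1, n5 inverted output} — 8 in all.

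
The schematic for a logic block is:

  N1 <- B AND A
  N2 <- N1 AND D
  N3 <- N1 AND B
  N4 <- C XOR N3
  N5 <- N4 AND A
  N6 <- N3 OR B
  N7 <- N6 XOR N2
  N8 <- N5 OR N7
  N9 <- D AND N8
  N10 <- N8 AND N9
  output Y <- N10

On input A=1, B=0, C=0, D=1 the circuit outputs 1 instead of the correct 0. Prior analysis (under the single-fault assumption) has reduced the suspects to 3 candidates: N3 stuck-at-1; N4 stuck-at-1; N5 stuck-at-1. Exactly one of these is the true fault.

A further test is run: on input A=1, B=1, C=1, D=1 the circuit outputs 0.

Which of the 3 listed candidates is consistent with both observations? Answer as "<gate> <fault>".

Evaluate each candidate on input A=1, B=1, C=1, D=1:
  N3 stuck-at-1: N1=1, N2=1, N3=1 [stuck-at-1], N4=0, N5=0, N6=1, N7=0, N8=0, N9=0, N10=0 → 0 — matches
  N4 stuck-at-1: N1=1, N2=1, N3=1, N4=1 [stuck-at-1], N5=1, N6=1, N7=0, N8=1, N9=1, N10=1 → 1 — eliminated
  N5 stuck-at-1: N1=1, N2=1, N3=1, N4=0, N5=1 [stuck-at-1], N6=1, N7=0, N8=1, N9=1, N10=1 → 1 — eliminated
Only N3 stuck-at-1 reproduces the observed 0.

N3 stuck-at-1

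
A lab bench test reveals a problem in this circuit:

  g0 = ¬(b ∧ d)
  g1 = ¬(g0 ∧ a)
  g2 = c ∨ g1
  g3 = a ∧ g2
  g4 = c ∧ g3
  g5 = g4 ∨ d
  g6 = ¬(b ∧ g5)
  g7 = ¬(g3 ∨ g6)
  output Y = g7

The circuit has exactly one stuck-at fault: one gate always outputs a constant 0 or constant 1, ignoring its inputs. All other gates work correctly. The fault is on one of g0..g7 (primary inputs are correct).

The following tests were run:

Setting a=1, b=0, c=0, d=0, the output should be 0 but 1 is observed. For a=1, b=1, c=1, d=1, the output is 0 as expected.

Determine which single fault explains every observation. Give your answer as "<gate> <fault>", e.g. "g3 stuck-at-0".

Fault-free values for test 1 (a=1, b=0, c=0, d=0): g0=1, g1=0, g2=0, g3=0, g4=0, g5=0, g6=1, g7=0, giving Y=0. Observed 1.
Test 1: faults giving observed 1 are {g6 stuck-at-0, g7 stuck-at-1}.
Test 2 (a=1, b=1, c=1, d=1): fault-free g0=0, g1=1, g2=1, g3=1, g4=1, g5=1, g6=0, g7=0 → 0; observed 0. Eliminates g7 stuck-at-1.
Only g6 stuck-at-0 is consistent with every test.

g6 stuck-at-0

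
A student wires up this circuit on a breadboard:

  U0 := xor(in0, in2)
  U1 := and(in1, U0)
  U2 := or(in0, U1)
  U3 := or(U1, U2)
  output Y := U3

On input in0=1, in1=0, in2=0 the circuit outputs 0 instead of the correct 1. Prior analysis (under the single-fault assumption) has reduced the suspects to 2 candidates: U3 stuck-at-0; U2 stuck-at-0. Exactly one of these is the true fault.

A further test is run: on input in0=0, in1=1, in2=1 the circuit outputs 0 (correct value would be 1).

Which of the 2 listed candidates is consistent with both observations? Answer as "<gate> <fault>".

Evaluate each candidate on input in0=0, in1=1, in2=1:
  U3 stuck-at-0: U0=1, U1=1, U2=1, U3=0 [stuck-at-0] → 0 — matches
  U2 stuck-at-0: U0=1, U1=1, U2=0 [stuck-at-0], U3=1 → 1 — eliminated
Only U3 stuck-at-0 reproduces the observed 0.

U3 stuck-at-0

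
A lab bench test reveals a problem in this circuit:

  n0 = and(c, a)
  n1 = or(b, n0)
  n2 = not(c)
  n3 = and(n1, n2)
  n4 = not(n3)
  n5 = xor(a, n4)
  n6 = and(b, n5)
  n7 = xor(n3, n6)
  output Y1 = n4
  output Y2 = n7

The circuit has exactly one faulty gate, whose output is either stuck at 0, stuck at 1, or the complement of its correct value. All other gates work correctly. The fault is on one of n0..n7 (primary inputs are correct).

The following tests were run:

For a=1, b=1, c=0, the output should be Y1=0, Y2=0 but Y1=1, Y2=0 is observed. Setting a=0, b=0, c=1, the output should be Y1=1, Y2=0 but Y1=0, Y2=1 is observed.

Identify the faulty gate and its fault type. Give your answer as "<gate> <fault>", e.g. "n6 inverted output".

Fault-free values for test 1 (a=1, b=1, c=0): n0=0, n1=1, n2=1, n3=1, n4=0, n5=1, n6=1, n7=0, giving Y1=0, Y2=0. Observed Y1=1, Y2=0.
Test 1: faults giving observed Y1=1, Y2=0 are {n1 stuck-at-0, n1 inverted output, n2 stuck-at-0, n2 inverted output, n3 stuck-at-0, n3 inverted output}.
Test 2 (a=0, b=0, c=1): fault-free n0=0, n1=0, n2=0, n3=0, n4=1, n5=1, n6=0, n7=0 → Y1=1, Y2=0; observed Y1=0, Y2=1. Eliminates n1 stuck-at-0, n1 inverted output, n2 stuck-at-0, n2 inverted output, n3 stuck-at-0.
Only n3 inverted output is consistent with every test.

n3 inverted output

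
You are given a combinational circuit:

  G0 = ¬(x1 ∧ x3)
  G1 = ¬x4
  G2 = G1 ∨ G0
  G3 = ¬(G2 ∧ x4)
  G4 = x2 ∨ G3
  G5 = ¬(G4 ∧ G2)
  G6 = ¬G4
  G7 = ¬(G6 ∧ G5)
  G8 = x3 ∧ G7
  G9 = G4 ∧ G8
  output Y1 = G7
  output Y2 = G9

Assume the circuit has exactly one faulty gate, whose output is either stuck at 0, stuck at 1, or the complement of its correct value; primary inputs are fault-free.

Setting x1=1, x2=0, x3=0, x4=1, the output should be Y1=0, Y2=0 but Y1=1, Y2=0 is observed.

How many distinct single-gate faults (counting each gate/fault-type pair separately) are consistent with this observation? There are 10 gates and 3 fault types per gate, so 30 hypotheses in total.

14

Fault-free: G0=1, G1=0, G2=1, G3=0, G4=0, G5=1, G6=1, G7=0, G8=0, G9=0 → Y1=0, Y2=0. Observed Y1=1, Y2=0.
  G0: stuck-at-0, inverted output ✓; others ✗
  G1: none of the 3 fault types match ✗
  G2: stuck-at-0, inverted output ✓; others ✗
  G3: stuck-at-1, inverted output ✓; others ✗
  G4: stuck-at-1, inverted output ✓; others ✗
  G5: stuck-at-0, inverted output ✓; others ✗
  G6: stuck-at-0, inverted output ✓; others ✗
  G7: stuck-at-1, inverted output ✓; others ✗
  G8: none of the 3 fault types match ✗
  G9: none of the 3 fault types match ✗
Consistent faults: {G0 stuck-at-0, G0 inverted output, G2 stuck-at-0, G2 inverted output, G3 stuck-at-1, G3 inverted output, G4 stuck-at-1, G4 inverted output, G5 stuck-at-0, G5 inverted output, G6 stuck-at-0, G6 inverted output, G7 stuck-at-1, G7 inverted output} — 14 in all.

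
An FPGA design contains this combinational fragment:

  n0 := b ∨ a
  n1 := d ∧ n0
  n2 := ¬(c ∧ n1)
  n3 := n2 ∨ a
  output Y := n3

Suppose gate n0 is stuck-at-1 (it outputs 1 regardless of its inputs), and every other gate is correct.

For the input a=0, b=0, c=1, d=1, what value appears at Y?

0

Propagate with n0 forced: n0=1 [stuck-at-1], n1=1, n2=0, n3=0.
So Y = 0. (Without the fault it would be 1.)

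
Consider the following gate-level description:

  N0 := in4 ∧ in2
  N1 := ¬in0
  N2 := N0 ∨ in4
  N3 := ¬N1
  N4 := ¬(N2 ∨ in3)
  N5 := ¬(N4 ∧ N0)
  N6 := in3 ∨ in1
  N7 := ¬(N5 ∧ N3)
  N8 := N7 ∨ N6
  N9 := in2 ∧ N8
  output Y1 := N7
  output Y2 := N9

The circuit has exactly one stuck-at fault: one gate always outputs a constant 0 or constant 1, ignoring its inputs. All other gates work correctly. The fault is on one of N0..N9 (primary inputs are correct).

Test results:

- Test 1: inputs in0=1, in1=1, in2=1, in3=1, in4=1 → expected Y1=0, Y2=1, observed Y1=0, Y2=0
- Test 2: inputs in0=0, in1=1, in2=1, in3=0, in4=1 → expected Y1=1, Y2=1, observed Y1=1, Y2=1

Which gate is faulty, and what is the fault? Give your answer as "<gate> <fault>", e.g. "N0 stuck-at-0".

N6 stuck-at-0

Fault-free values for test 1 (in0=1, in1=1, in2=1, in3=1, in4=1): N0=1, N1=0, N2=1, N3=1, N4=0, N5=1, N6=1, N7=0, N8=1, N9=1, giving Y1=0, Y2=1. Observed Y1=0, Y2=0.
Test 1: faults giving observed Y1=0, Y2=0 are {N6 stuck-at-0, N8 stuck-at-0, N9 stuck-at-0}.
Test 2 (in0=0, in1=1, in2=1, in3=0, in4=1): fault-free N0=1, N1=1, N2=1, N3=0, N4=0, N5=1, N6=1, N7=1, N8=1, N9=1 → Y1=1, Y2=1; observed Y1=1, Y2=1. Eliminates N8 stuck-at-0, N9 stuck-at-0.
Only N6 stuck-at-0 is consistent with every test.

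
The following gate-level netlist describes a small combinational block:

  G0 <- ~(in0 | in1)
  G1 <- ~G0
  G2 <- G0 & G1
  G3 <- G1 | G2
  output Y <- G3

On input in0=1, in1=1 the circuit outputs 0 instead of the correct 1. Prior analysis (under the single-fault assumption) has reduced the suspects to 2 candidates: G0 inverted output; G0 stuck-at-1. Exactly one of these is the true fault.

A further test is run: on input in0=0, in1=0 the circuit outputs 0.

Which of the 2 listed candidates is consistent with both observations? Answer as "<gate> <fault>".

G0 stuck-at-1

Evaluate each candidate on input in0=0, in1=0:
  G0 inverted output: G0=0 [inverted output], G1=1, G2=0, G3=1 → 1 — eliminated
  G0 stuck-at-1: G0=1 [stuck-at-1], G1=0, G2=0, G3=0 → 0 — matches
Only G0 stuck-at-1 reproduces the observed 0.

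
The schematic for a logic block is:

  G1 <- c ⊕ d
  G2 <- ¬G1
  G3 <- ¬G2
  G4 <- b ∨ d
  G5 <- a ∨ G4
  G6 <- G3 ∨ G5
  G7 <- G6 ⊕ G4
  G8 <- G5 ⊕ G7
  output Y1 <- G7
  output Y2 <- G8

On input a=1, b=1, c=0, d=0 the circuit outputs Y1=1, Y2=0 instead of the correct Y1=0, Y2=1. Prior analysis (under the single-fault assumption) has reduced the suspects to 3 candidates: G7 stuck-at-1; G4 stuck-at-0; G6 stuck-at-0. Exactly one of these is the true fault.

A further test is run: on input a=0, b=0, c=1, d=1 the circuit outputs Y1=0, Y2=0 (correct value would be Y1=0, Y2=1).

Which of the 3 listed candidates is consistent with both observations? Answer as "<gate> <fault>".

Evaluate each candidate on input a=0, b=0, c=1, d=1:
  G7 stuck-at-1: G1=0, G2=1, G3=0, G4=1, G5=1, G6=1, G7=1 [stuck-at-1], G8=0 → Y1=1, Y2=0 — eliminated
  G4 stuck-at-0: G1=0, G2=1, G3=0, G4=0 [stuck-at-0], G5=0, G6=0, G7=0, G8=0 → Y1=0, Y2=0 — matches
  G6 stuck-at-0: G1=0, G2=1, G3=0, G4=1, G5=1, G6=0 [stuck-at-0], G7=1, G8=0 → Y1=1, Y2=0 — eliminated
Only G4 stuck-at-0 reproduces the observed Y1=0, Y2=0.

G4 stuck-at-0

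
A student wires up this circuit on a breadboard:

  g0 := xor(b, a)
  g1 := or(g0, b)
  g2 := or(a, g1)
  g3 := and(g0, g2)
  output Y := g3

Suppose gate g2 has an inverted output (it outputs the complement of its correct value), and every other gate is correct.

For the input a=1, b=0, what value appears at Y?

0

Propagate with g2 forced: g0=1, g1=1, g2=0 [inverted output], g3=0.
So Y = 0. (Without the fault it would be 1.)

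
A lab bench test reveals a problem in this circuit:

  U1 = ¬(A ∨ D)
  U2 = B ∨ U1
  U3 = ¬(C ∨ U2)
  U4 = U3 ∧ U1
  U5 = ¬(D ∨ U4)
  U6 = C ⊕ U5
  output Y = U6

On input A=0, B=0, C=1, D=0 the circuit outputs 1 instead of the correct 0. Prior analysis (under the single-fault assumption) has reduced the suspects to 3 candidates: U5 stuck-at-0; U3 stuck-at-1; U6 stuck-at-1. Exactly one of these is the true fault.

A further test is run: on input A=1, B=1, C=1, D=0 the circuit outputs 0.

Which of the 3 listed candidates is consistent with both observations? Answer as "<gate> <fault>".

Evaluate each candidate on input A=1, B=1, C=1, D=0:
  U5 stuck-at-0: U1=0, U2=1, U3=0, U4=0, U5=0 [stuck-at-0], U6=1 → 1 — eliminated
  U3 stuck-at-1: U1=0, U2=1, U3=1 [stuck-at-1], U4=0, U5=1, U6=0 → 0 — matches
  U6 stuck-at-1: U1=0, U2=1, U3=0, U4=0, U5=1, U6=1 [stuck-at-1] → 1 — eliminated
Only U3 stuck-at-1 reproduces the observed 0.

U3 stuck-at-1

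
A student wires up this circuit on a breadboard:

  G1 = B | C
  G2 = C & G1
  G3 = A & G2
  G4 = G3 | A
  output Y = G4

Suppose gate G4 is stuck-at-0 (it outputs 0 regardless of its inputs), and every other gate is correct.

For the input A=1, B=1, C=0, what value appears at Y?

0

Propagate with G4 forced: G1=1, G2=0, G3=0, G4=0 [stuck-at-0].
So Y = 0. (Without the fault it would be 1.)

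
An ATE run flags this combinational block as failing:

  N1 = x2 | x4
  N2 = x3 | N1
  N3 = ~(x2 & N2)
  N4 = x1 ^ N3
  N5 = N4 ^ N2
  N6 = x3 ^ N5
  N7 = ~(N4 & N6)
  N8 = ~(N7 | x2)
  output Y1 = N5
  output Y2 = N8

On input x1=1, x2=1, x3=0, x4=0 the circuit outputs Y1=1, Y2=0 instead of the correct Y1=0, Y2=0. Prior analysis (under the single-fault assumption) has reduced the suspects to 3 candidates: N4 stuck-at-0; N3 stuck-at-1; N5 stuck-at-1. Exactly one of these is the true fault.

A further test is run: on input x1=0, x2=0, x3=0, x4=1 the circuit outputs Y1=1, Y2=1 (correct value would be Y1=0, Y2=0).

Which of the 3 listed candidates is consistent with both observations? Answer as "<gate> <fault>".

N5 stuck-at-1

Evaluate each candidate on input x1=0, x2=0, x3=0, x4=1:
  N4 stuck-at-0: N1=1, N2=1, N3=1, N4=0 [stuck-at-0], N5=1, N6=1, N7=1, N8=0 → Y1=1, Y2=0 — eliminated
  N3 stuck-at-1: N1=1, N2=1, N3=1 [stuck-at-1], N4=1, N5=0, N6=0, N7=1, N8=0 → Y1=0, Y2=0 — eliminated
  N5 stuck-at-1: N1=1, N2=1, N3=1, N4=1, N5=1 [stuck-at-1], N6=1, N7=0, N8=1 → Y1=1, Y2=1 — matches
Only N5 stuck-at-1 reproduces the observed Y1=1, Y2=1.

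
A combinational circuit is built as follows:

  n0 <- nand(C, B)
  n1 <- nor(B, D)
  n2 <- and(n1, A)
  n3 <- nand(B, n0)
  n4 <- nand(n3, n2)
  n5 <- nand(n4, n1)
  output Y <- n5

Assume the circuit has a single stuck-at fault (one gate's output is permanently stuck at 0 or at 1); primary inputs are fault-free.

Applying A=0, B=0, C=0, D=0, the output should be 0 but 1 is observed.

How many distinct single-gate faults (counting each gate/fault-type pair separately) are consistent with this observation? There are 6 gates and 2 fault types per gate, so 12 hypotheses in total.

4

Fault-free: n0=1, n1=1, n2=0, n3=1, n4=1, n5=0 → 0. Observed 1.
  n0 stuck-at-0: output 0 ✗
  n0 stuck-at-1: output 0 ✗
  n1 stuck-at-0: output 1 ✓
  n1 stuck-at-1: output 0 ✗
  n2 stuck-at-0: output 0 ✗
  n2 stuck-at-1: output 1 ✓
  n3 stuck-at-0: output 0 ✗
  n3 stuck-at-1: output 0 ✗
  n4 stuck-at-0: output 1 ✓
  n4 stuck-at-1: output 0 ✗
  n5 stuck-at-0: output 0 ✗
  n5 stuck-at-1: output 1 ✓
Consistent faults: {n1 stuck-at-0, n2 stuck-at-1, n4 stuck-at-0, n5 stuck-at-1} — 4 in all.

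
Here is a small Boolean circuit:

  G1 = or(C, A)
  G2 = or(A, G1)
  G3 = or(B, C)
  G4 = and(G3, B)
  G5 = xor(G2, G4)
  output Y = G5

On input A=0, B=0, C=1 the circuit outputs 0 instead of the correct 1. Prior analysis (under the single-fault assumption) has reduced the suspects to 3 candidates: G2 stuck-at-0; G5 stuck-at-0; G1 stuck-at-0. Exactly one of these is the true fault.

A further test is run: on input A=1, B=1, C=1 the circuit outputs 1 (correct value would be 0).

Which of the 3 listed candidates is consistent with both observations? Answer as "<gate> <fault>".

Evaluate each candidate on input A=1, B=1, C=1:
  G2 stuck-at-0: G1=1, G2=0 [stuck-at-0], G3=1, G4=1, G5=1 → 1 — matches
  G5 stuck-at-0: G1=1, G2=1, G3=1, G4=1, G5=0 [stuck-at-0] → 0 — eliminated
  G1 stuck-at-0: G1=0 [stuck-at-0], G2=1, G3=1, G4=1, G5=0 → 0 — eliminated
Only G2 stuck-at-0 reproduces the observed 1.

G2 stuck-at-0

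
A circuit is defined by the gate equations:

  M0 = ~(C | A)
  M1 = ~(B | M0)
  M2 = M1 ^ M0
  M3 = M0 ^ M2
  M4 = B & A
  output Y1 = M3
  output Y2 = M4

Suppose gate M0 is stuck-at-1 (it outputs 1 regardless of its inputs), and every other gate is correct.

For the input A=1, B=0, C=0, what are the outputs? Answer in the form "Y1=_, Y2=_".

Y1=0, Y2=0

Propagate with M0 forced: M0=1 [stuck-at-1], M1=0, M2=1, M3=0, M4=0.
So the outputs are Y1=0, Y2=0. (Without the fault they would be Y1=1, Y2=0.)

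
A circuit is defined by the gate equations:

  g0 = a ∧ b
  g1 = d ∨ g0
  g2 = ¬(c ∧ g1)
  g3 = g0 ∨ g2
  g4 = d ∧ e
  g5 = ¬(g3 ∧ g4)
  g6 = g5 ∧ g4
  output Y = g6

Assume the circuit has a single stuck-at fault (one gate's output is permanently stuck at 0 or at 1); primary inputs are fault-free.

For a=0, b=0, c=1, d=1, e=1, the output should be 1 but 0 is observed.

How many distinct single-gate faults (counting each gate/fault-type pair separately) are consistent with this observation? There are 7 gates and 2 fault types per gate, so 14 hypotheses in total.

Fault-free: g0=0, g1=1, g2=0, g3=0, g4=1, g5=1, g6=1 → 1. Observed 0.
  g0 stuck-at-0: output 1 ✗
  g0 stuck-at-1: output 0 ✓
  g1 stuck-at-0: output 0 ✓
  g1 stuck-at-1: output 1 ✗
  g2 stuck-at-0: output 1 ✗
  g2 stuck-at-1: output 0 ✓
  g3 stuck-at-0: output 1 ✗
  g3 stuck-at-1: output 0 ✓
  g4 stuck-at-0: output 0 ✓
  g4 stuck-at-1: output 1 ✗
  g5 stuck-at-0: output 0 ✓
  g5 stuck-at-1: output 1 ✗
  g6 stuck-at-0: output 0 ✓
  g6 stuck-at-1: output 1 ✗
Consistent faults: {g0 stuck-at-1, g1 stuck-at-0, g2 stuck-at-1, g3 stuck-at-1, g4 stuck-at-0, g5 stuck-at-0, g6 stuck-at-0} — 7 in all.

7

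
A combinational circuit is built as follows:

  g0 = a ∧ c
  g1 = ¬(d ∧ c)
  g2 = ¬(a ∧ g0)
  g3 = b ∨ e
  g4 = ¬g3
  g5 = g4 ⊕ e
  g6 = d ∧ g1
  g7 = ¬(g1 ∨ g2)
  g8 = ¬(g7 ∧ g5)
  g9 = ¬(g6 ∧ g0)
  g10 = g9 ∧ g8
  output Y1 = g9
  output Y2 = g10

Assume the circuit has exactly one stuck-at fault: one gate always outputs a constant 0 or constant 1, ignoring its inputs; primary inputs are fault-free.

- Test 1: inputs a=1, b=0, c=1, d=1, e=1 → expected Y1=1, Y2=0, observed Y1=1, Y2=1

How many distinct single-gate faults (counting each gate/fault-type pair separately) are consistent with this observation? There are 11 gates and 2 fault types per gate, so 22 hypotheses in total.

8

Fault-free: g0=1, g1=0, g2=0, g3=1, g4=0, g5=1, g6=0, g7=1, g8=0, g9=1, g10=0 → Y1=1, Y2=0. Observed Y1=1, Y2=1.
  g0: stuck-at-0 ✓; others ✗
  g1: none of the 2 fault types match ✗
  g2: stuck-at-1 ✓; others ✗
  g3: stuck-at-0 ✓; others ✗
  g4: stuck-at-1 ✓; others ✗
  g5: stuck-at-0 ✓; others ✗
  g6: none of the 2 fault types match ✗
  g7: stuck-at-0 ✓; others ✗
  g8: stuck-at-1 ✓; others ✗
  g9: none of the 2 fault types match ✗
  g10: stuck-at-1 ✓; others ✗
Consistent faults: {g0 stuck-at-0, g2 stuck-at-1, g3 stuck-at-0, g4 stuck-at-1, g5 stuck-at-0, g7 stuck-at-0, g8 stuck-at-1, g10 stuck-at-1} — 8 in all.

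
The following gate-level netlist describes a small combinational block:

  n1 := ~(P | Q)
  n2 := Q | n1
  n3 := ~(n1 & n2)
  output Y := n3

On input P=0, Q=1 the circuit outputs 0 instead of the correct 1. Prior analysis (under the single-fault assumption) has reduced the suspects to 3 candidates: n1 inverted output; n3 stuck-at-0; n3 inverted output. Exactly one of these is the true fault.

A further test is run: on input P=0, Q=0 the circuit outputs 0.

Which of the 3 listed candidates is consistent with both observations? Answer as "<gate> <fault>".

Evaluate each candidate on input P=0, Q=0:
  n1 inverted output: n1=0 [inverted output], n2=0, n3=1 → 1 — eliminated
  n3 stuck-at-0: n1=1, n2=1, n3=0 [stuck-at-0] → 0 — matches
  n3 inverted output: n1=1, n2=1, n3=1 [inverted output] → 1 — eliminated
Only n3 stuck-at-0 reproduces the observed 0.

n3 stuck-at-0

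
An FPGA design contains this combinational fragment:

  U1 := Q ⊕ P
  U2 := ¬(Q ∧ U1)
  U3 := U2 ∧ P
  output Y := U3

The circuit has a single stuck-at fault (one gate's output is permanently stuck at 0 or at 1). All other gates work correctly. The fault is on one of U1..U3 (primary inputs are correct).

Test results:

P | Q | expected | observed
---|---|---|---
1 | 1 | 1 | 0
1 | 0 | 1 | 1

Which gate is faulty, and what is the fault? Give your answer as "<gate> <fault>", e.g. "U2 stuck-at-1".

Fault-free values for test 1 (P=1, Q=1): U1=0, U2=1, U3=1, giving Y=1. Observed 0.
Test 1: faults giving observed 0 are {U1 stuck-at-1, U2 stuck-at-0, U3 stuck-at-0}.
Test 2 (P=1, Q=0): fault-free U1=1, U2=1, U3=1 → 1; observed 1. Eliminates U2 stuck-at-0, U3 stuck-at-0.
Only U1 stuck-at-1 is consistent with every test.

U1 stuck-at-1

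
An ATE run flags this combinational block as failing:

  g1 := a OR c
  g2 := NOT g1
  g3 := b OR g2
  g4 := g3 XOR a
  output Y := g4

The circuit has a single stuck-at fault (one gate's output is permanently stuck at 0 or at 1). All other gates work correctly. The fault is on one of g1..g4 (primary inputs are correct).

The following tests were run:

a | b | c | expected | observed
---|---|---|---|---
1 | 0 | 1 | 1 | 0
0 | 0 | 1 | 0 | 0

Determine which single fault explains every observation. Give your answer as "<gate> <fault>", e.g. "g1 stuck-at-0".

Fault-free values for test 1 (a=1, b=0, c=1): g1=1, g2=0, g3=0, g4=1, giving Y=1. Observed 0.
Test 1: faults giving observed 0 are {g1 stuck-at-0, g2 stuck-at-1, g3 stuck-at-1, g4 stuck-at-0}.
Test 2 (a=0, b=0, c=1): fault-free g1=1, g2=0, g3=0, g4=0 → 0; observed 0. Eliminates g1 stuck-at-0, g2 stuck-at-1, g3 stuck-at-1.
Only g4 stuck-at-0 is consistent with every test.

g4 stuck-at-0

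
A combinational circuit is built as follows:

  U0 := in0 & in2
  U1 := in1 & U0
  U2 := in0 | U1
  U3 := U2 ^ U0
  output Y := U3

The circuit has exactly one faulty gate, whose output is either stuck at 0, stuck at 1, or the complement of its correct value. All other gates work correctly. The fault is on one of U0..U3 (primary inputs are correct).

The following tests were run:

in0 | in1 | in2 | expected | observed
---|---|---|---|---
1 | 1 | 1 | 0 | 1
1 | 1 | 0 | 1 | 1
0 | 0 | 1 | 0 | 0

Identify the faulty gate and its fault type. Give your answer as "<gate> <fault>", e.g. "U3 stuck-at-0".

U0 stuck-at-0

Fault-free values for test 1 (in0=1, in1=1, in2=1): U0=1, U1=1, U2=1, U3=0, giving Y=0. Observed 1.
Test 1: faults giving observed 1 are {U0 stuck-at-0, U0 inverted output, U2 stuck-at-0, U2 inverted output, U3 stuck-at-1, U3 inverted output}.
Test 2 (in0=1, in1=1, in2=0): fault-free U0=0, U1=0, U2=1, U3=1 → 1; observed 1. Eliminates U0 inverted output, U2 stuck-at-0, U2 inverted output, U3 inverted output.
Test 3 (in0=0, in1=0, in2=1): fault-free U0=0, U1=0, U2=0, U3=0 → 0; observed 0. Eliminates U3 stuck-at-1.
Only U0 stuck-at-0 is consistent with every test.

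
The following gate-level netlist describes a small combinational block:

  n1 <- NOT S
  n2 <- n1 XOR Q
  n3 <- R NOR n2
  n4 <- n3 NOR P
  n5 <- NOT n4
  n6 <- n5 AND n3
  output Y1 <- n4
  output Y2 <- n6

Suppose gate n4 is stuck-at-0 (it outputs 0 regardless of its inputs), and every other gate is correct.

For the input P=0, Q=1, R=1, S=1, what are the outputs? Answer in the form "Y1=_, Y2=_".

Propagate with n4 forced: n1=0, n2=1, n3=0, n4=0 [stuck-at-0], n5=1, n6=0.
So the outputs are Y1=0, Y2=0. (Without the fault they would be Y1=1, Y2=0.)

Y1=0, Y2=0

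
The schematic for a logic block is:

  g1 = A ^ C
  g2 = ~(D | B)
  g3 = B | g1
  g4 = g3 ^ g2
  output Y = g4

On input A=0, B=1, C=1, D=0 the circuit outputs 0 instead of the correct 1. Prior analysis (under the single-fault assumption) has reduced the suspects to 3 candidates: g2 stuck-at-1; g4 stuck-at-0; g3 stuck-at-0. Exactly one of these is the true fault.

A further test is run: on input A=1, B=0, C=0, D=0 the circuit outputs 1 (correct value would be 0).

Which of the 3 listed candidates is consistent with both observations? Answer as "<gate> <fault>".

g3 stuck-at-0

Evaluate each candidate on input A=1, B=0, C=0, D=0:
  g2 stuck-at-1: g1=1, g2=1 [stuck-at-1], g3=1, g4=0 → 0 — eliminated
  g4 stuck-at-0: g1=1, g2=1, g3=1, g4=0 [stuck-at-0] → 0 — eliminated
  g3 stuck-at-0: g1=1, g2=1, g3=0 [stuck-at-0], g4=1 → 1 — matches
Only g3 stuck-at-0 reproduces the observed 1.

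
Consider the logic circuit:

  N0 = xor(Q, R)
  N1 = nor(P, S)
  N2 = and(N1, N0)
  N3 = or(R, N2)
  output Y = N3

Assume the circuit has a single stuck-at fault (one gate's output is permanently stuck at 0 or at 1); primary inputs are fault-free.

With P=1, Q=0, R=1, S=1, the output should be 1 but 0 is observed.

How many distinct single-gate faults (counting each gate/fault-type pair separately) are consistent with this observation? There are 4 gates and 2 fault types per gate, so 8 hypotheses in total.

Fault-free: N0=1, N1=0, N2=0, N3=1 → 1. Observed 0.
  N0 stuck-at-0: output 1 ✗
  N0 stuck-at-1: output 1 ✗
  N1 stuck-at-0: output 1 ✗
  N1 stuck-at-1: output 1 ✗
  N2 stuck-at-0: output 1 ✗
  N2 stuck-at-1: output 1 ✗
  N3 stuck-at-0: output 0 ✓
  N3 stuck-at-1: output 1 ✗
Consistent faults: {N3 stuck-at-0} — 1 in all.

1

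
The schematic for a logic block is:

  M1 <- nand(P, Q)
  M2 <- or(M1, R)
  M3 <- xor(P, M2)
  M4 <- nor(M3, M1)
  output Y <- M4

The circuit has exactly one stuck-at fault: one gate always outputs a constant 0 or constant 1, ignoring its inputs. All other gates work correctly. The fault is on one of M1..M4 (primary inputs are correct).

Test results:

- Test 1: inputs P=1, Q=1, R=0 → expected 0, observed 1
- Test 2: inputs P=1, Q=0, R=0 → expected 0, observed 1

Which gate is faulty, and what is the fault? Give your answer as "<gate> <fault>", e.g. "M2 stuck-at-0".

M4 stuck-at-1

Fault-free values for test 1 (P=1, Q=1, R=0): M1=0, M2=0, M3=1, M4=0, giving Y=0. Observed 1.
Test 1: faults giving observed 1 are {M2 stuck-at-1, M3 stuck-at-0, M4 stuck-at-1}.
Test 2 (P=1, Q=0, R=0): fault-free M1=1, M2=1, M3=0, M4=0 → 0; observed 1. Eliminates M2 stuck-at-1, M3 stuck-at-0.
Only M4 stuck-at-1 is consistent with every test.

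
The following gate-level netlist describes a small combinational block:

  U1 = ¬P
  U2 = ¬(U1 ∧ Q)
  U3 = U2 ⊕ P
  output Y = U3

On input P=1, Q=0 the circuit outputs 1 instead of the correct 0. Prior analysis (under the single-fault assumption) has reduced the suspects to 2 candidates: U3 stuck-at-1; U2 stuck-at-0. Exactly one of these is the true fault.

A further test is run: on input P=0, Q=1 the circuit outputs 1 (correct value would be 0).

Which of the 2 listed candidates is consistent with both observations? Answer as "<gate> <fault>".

Evaluate each candidate on input P=0, Q=1:
  U3 stuck-at-1: U1=1, U2=0, U3=1 [stuck-at-1] → 1 — matches
  U2 stuck-at-0: U1=1, U2=0 [stuck-at-0], U3=0 → 0 — eliminated
Only U3 stuck-at-1 reproduces the observed 1.

U3 stuck-at-1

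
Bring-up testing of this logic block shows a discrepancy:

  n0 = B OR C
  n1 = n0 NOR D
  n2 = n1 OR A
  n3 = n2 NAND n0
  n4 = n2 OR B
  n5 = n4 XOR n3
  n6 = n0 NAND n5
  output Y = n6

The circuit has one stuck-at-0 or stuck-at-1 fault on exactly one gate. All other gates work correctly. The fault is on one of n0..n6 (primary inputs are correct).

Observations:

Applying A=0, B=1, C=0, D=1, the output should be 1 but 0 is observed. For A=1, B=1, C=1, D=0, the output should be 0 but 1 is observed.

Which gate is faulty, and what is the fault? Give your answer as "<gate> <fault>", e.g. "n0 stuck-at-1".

Fault-free values for test 1 (A=0, B=1, C=0, D=1): n0=1, n1=0, n2=0, n3=1, n4=1, n5=0, n6=1, giving Y=1. Observed 0.
Test 1: faults giving observed 0 are {n1 stuck-at-1, n2 stuck-at-1, n3 stuck-at-0, n4 stuck-at-0, n5 stuck-at-1, n6 stuck-at-0}.
Test 2 (A=1, B=1, C=1, D=0): fault-free n0=1, n1=0, n2=1, n3=0, n4=1, n5=1, n6=0 → 0; observed 1. Eliminates n1 stuck-at-1, n2 stuck-at-1, n3 stuck-at-0, n5 stuck-at-1, n6 stuck-at-0.
Only n4 stuck-at-0 is consistent with every test.

n4 stuck-at-0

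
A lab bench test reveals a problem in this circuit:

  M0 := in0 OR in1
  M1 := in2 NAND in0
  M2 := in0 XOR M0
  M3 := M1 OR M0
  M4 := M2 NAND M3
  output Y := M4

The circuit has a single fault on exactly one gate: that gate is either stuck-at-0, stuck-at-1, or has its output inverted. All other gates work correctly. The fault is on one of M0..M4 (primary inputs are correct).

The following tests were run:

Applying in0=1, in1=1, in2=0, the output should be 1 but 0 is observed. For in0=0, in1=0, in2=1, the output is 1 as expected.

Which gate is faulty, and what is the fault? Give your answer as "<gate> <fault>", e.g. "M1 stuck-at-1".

Fault-free values for test 1 (in0=1, in1=1, in2=0): M0=1, M1=1, M2=0, M3=1, M4=1, giving Y=1. Observed 0.
Test 1: faults giving observed 0 are {M0 stuck-at-0, M0 inverted output, M2 stuck-at-1, M2 inverted output, M4 stuck-at-0, M4 inverted output}.
Test 2 (in0=0, in1=0, in2=1): fault-free M0=0, M1=1, M2=0, M3=1, M4=1 → 1; observed 1. Eliminates M0 inverted output, M2 stuck-at-1, M2 inverted output, M4 stuck-at-0, M4 inverted output.
Only M0 stuck-at-0 is consistent with every test.

M0 stuck-at-0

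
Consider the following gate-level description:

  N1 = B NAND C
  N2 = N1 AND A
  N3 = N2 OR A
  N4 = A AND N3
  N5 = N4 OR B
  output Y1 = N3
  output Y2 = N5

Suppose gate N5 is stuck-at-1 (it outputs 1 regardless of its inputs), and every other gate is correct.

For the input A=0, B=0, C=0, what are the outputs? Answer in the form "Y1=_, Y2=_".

Y1=0, Y2=1

Propagate with N5 forced: N1=1, N2=0, N3=0, N4=0, N5=1 [stuck-at-1].
So the outputs are Y1=0, Y2=1. (Without the fault they would be Y1=0, Y2=0.)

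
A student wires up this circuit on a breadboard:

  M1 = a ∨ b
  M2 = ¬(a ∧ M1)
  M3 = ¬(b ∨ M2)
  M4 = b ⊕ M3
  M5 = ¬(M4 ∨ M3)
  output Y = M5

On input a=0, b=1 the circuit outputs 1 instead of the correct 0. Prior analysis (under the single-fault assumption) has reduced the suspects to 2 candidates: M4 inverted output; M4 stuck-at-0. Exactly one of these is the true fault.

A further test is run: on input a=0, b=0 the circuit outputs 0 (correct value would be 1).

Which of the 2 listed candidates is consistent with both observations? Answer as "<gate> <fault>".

Evaluate each candidate on input a=0, b=0:
  M4 inverted output: M1=0, M2=1, M3=0, M4=1 [inverted output], M5=0 → 0 — matches
  M4 stuck-at-0: M1=0, M2=1, M3=0, M4=0 [stuck-at-0], M5=1 → 1 — eliminated
Only M4 inverted output reproduces the observed 0.

M4 inverted output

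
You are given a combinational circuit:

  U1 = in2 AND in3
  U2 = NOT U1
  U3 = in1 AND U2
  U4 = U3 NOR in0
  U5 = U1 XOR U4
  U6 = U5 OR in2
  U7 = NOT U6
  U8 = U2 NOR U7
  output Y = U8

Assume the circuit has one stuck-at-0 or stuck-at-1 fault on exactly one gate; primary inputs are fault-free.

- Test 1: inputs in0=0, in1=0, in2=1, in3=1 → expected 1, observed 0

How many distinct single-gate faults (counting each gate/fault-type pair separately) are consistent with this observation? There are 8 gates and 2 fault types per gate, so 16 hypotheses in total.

5

Fault-free: U1=1, U2=0, U3=0, U4=1, U5=0, U6=1, U7=0, U8=1 → 1. Observed 0.
  U1: stuck-at-0 ✓; others ✗
  U2: stuck-at-1 ✓; others ✗
  U3: none of the 2 fault types match ✗
  U4: none of the 2 fault types match ✗
  U5: none of the 2 fault types match ✗
  U6: stuck-at-0 ✓; others ✗
  U7: stuck-at-1 ✓; others ✗
  U8: stuck-at-0 ✓; others ✗
Consistent faults: {U1 stuck-at-0, U2 stuck-at-1, U6 stuck-at-0, U7 stuck-at-1, U8 stuck-at-0} — 5 in all.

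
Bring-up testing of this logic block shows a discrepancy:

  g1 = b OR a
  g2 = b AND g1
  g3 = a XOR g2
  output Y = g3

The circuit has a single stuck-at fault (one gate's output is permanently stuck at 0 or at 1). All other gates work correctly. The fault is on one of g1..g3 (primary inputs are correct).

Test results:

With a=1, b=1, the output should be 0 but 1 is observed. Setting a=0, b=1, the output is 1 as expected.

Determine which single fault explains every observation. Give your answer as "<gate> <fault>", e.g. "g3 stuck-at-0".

g3 stuck-at-1

Fault-free values for test 1 (a=1, b=1): g1=1, g2=1, g3=0, giving Y=0. Observed 1.
Test 1: faults giving observed 1 are {g1 stuck-at-0, g2 stuck-at-0, g3 stuck-at-1}.
Test 2 (a=0, b=1): fault-free g1=1, g2=1, g3=1 → 1; observed 1. Eliminates g1 stuck-at-0, g2 stuck-at-0.
Only g3 stuck-at-1 is consistent with every test.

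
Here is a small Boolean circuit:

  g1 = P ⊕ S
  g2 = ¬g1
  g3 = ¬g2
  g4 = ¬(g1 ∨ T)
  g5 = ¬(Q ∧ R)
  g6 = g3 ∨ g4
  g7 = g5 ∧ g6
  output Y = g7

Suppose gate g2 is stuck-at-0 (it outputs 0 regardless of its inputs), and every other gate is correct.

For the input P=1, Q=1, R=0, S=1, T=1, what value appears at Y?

Propagate with g2 forced: g1=0, g2=0 [stuck-at-0], g3=1, g4=0, g5=1, g6=1, g7=1.
So Y = 1. (Without the fault it would be 0.)

1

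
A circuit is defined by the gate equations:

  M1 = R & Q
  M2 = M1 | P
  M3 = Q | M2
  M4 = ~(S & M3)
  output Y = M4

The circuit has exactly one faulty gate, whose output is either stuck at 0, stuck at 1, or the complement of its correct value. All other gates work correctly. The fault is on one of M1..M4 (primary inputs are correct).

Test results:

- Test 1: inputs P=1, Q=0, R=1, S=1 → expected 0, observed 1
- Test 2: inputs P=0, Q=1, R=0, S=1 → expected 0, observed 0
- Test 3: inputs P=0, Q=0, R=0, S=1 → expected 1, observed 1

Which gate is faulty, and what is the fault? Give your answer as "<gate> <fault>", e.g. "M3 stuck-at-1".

Fault-free values for test 1 (P=1, Q=0, R=1, S=1): M1=0, M2=1, M3=1, M4=0, giving Y=0. Observed 1.
Test 1: faults giving observed 1 are {M2 stuck-at-0, M2 inverted output, M3 stuck-at-0, M3 inverted output, M4 stuck-at-1, M4 inverted output}.
Test 2 (P=0, Q=1, R=0, S=1): fault-free M1=0, M2=0, M3=1, M4=0 → 0; observed 0. Eliminates M3 stuck-at-0, M3 inverted output, M4 stuck-at-1, M4 inverted output.
Test 3 (P=0, Q=0, R=0, S=1): fault-free M1=0, M2=0, M3=0, M4=1 → 1; observed 1. Eliminates M2 inverted output.
Only M2 stuck-at-0 is consistent with every test.

M2 stuck-at-0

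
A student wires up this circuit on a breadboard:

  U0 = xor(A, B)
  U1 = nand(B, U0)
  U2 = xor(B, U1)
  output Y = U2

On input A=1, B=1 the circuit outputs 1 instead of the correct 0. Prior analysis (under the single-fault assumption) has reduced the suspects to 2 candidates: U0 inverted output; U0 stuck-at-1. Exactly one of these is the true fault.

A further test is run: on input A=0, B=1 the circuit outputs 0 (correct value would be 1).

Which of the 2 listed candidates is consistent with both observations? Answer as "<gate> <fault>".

U0 inverted output

Evaluate each candidate on input A=0, B=1:
  U0 inverted output: U0=0 [inverted output], U1=1, U2=0 → 0 — matches
  U0 stuck-at-1: U0=1 [stuck-at-1], U1=0, U2=1 → 1 — eliminated
Only U0 inverted output reproduces the observed 0.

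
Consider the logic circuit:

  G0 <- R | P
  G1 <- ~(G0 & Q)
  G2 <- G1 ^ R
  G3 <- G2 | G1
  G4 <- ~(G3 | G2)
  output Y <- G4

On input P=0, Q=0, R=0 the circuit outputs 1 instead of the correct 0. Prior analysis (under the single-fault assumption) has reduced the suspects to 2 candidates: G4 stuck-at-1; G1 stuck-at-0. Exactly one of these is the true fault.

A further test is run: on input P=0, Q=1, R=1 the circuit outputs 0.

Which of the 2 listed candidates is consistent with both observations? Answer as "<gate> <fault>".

G1 stuck-at-0

Evaluate each candidate on input P=0, Q=1, R=1:
  G4 stuck-at-1: G0=1, G1=0, G2=1, G3=1, G4=1 [stuck-at-1] → 1 — eliminated
  G1 stuck-at-0: G0=1, G1=0 [stuck-at-0], G2=1, G3=1, G4=0 → 0 — matches
Only G1 stuck-at-0 reproduces the observed 0.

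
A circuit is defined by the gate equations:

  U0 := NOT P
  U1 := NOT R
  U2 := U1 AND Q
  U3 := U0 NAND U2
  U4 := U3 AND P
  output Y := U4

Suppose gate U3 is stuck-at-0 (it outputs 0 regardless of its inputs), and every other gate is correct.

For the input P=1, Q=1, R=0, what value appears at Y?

Propagate with U3 forced: U0=0, U1=1, U2=1, U3=0 [stuck-at-0], U4=0.
So Y = 0. (Without the fault it would be 1.)

0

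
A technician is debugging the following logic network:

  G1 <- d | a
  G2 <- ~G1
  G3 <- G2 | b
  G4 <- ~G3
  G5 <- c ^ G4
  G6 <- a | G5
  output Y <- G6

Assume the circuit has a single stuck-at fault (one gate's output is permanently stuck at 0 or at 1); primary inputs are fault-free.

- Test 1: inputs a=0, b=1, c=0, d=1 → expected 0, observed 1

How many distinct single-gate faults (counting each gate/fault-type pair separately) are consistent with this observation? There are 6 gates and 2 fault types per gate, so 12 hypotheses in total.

Fault-free: G1=1, G2=0, G3=1, G4=0, G5=0, G6=0 → 0. Observed 1.
  G1 stuck-at-0: output 0 ✗
  G1 stuck-at-1: output 0 ✗
  G2 stuck-at-0: output 0 ✗
  G2 stuck-at-1: output 0 ✗
  G3 stuck-at-0: output 1 ✓
  G3 stuck-at-1: output 0 ✗
  G4 stuck-at-0: output 0 ✗
  G4 stuck-at-1: output 1 ✓
  G5 stuck-at-0: output 0 ✗
  G5 stuck-at-1: output 1 ✓
  G6 stuck-at-0: output 0 ✗
  G6 stuck-at-1: output 1 ✓
Consistent faults: {G3 stuck-at-0, G4 stuck-at-1, G5 stuck-at-1, G6 stuck-at-1} — 4 in all.

4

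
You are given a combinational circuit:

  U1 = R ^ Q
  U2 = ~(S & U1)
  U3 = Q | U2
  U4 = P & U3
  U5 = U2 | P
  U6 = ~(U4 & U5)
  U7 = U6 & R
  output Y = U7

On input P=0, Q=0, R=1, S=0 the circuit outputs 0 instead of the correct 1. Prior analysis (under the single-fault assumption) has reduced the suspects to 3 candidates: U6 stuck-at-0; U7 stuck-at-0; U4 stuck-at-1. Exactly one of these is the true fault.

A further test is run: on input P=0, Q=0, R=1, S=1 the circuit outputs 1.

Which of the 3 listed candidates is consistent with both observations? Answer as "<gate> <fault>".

U4 stuck-at-1

Evaluate each candidate on input P=0, Q=0, R=1, S=1:
  U6 stuck-at-0: U1=1, U2=0, U3=0, U4=0, U5=0, U6=0 [stuck-at-0], U7=0 → 0 — eliminated
  U7 stuck-at-0: U1=1, U2=0, U3=0, U4=0, U5=0, U6=1, U7=0 [stuck-at-0] → 0 — eliminated
  U4 stuck-at-1: U1=1, U2=0, U3=0, U4=1 [stuck-at-1], U5=0, U6=1, U7=1 → 1 — matches
Only U4 stuck-at-1 reproduces the observed 1.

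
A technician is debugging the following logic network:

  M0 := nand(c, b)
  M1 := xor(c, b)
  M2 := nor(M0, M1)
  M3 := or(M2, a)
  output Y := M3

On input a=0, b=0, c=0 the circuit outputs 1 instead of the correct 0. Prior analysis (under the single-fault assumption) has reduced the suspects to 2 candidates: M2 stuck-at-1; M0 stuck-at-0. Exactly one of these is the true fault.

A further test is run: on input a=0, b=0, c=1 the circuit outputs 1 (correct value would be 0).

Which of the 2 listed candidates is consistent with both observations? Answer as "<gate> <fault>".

M2 stuck-at-1

Evaluate each candidate on input a=0, b=0, c=1:
  M2 stuck-at-1: M0=1, M1=1, M2=1 [stuck-at-1], M3=1 → 1 — matches
  M0 stuck-at-0: M0=0 [stuck-at-0], M1=1, M2=0, M3=0 → 0 — eliminated
Only M2 stuck-at-1 reproduces the observed 1.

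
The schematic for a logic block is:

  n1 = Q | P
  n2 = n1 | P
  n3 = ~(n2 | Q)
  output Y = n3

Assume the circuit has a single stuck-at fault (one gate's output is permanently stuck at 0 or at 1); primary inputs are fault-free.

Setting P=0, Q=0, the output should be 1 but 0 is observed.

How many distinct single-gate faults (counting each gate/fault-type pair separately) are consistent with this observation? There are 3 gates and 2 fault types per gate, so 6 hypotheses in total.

3

Fault-free: n1=0, n2=0, n3=1 → 1. Observed 0.
  n1 stuck-at-0: output 1 ✗
  n1 stuck-at-1: output 0 ✓
  n2 stuck-at-0: output 1 ✗
  n2 stuck-at-1: output 0 ✓
  n3 stuck-at-0: output 0 ✓
  n3 stuck-at-1: output 1 ✗
Consistent faults: {n1 stuck-at-1, n2 stuck-at-1, n3 stuck-at-0} — 3 in all.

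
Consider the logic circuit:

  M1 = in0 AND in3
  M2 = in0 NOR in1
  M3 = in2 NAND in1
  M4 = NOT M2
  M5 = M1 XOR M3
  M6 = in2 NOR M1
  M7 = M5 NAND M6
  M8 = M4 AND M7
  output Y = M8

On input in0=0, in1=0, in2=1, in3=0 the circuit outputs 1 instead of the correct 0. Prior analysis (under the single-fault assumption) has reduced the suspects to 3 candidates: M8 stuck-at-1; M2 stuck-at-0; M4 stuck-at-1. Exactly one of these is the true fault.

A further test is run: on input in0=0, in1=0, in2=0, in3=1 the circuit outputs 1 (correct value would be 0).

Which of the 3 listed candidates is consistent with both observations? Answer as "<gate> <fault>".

Evaluate each candidate on input in0=0, in1=0, in2=0, in3=1:
  M8 stuck-at-1: M1=0, M2=1, M3=1, M4=0, M5=1, M6=1, M7=0, M8=1 [stuck-at-1] → 1 — matches
  M2 stuck-at-0: M1=0, M2=0 [stuck-at-0], M3=1, M4=1, M5=1, M6=1, M7=0, M8=0 → 0 — eliminated
  M4 stuck-at-1: M1=0, M2=1, M3=1, M4=1 [stuck-at-1], M5=1, M6=1, M7=0, M8=0 → 0 — eliminated
Only M8 stuck-at-1 reproduces the observed 1.

M8 stuck-at-1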